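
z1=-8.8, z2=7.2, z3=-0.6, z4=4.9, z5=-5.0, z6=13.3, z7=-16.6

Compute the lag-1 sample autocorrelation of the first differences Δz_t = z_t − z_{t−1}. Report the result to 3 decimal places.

First differences Δz: 16.0, -7.8, 5.5, -9.9, 18.3, -29.9
Mean of differences = -1.3000
Numerator Σ(Δz_t−Δz̄)(Δz_{t+1}−Δz̄) = -944.2500
Denominator Σ(Δz_t−Δz̄)² = 1663.8600
r_1(Δz) = -944.2500 / 1663.8600 = -0.568

-0.568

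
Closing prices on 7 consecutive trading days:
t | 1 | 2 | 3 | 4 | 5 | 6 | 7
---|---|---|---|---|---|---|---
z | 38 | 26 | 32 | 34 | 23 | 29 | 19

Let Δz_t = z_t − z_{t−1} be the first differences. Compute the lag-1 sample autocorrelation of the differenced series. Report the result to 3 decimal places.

-0.548

First differences Δz: -12, 6, 2, -11, 6, -10
Mean of differences = -3.1667
Numerator Σ(Δz_t−Δz̄)(Δz_{t+1}−Δz̄) = -208.5278
Denominator Σ(Δz_t−Δz̄)² = 380.8333
r_1(Δz) = -208.5278 / 380.8333 = -0.548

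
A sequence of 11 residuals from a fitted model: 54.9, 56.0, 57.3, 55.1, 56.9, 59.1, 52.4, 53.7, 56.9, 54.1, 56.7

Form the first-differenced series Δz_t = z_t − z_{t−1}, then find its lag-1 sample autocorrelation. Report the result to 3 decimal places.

First differences Δz: 1.1, 1.3, -2.2, 1.8, 2.2, -6.7, 1.3, 3.2, -2.8, 2.6
Mean of differences = 0.1800
Numerator Σ(Δz_t−Δz̄)(Δz_{t+1}−Δz̄) = -36.6504
Denominator Σ(Δz_t−Δz̄)² = 86.9160
r_1(Δz) = -36.6504 / 86.9160 = -0.422

-0.422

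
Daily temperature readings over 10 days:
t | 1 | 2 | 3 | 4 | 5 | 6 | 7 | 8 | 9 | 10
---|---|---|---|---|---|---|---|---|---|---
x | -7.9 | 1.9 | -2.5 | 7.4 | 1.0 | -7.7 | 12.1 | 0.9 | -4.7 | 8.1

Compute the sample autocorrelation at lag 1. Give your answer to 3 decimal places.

-0.412

Mean x̄ = (-7.9 + 1.9 − 2.5 + 7.4 + 1.0 − 7.7 + 12.1 + 0.9 − 4.7 + 8.1)/10 = 0.8600
Numerator Σ_{t=1}^{9}(x_t−x̄)(x_{t+1}−x̄) = -171.1036
Denominator Σ(x_t−x̄)² = 414.8440
r_1 = -171.1036 / 414.8440 = -0.412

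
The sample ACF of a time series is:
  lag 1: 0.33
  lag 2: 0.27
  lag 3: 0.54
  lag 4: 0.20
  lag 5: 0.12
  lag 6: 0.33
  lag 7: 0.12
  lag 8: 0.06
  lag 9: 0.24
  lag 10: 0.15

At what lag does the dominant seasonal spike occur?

3

The largest autocorrelation is r_3 = 0.54; the remaining lags stay at or below 0.33. The elevated value at lag 1 (0.33), dropping to 0.27 at lag 2, reflects decaying short-term dependence rather than seasonality.
The dominant spike at lag 3 indicates a seasonal period of 3.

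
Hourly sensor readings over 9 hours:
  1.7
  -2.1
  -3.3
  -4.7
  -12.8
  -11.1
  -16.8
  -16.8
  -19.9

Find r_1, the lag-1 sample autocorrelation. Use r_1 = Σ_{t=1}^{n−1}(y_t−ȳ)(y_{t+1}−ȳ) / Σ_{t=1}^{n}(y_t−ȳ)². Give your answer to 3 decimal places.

Mean ȳ = (1.7 − 2.1 − 3.3 − 4.7 − 12.8 − 11.1 − 16.8 − 16.8 − 19.9)/9 = -9.5333
Numerator Σ_{t=1}^{8}(y_t−ȳ)(y_{t+1}−ȳ) = 288.8122
Denominator Σ(y_t−ȳ)² = 469.8600
r_1 = 288.8122 / 469.8600 = 0.615

0.615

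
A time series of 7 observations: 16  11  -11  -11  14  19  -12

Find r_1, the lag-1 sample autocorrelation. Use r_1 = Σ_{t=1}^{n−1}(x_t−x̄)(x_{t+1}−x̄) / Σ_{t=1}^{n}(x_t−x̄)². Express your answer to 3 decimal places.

Mean x̄ = (16 + 11 − 11 − 11 + 14 + 19 − 12)/7 = 3.7143
Deviations from mean: 12.2857, 7.2857, -14.7143, -14.7143, 10.2857, 15.2857, -15.7143
Numerator Σ_{t=1}^{6}(x_t−x̄)(x_{t+1}−x̄) = -35.5102
Denominator Σ(x_t−x̄)² = 1223.4286
r_1 = -35.5102 / 1223.4286 = -0.029

-0.029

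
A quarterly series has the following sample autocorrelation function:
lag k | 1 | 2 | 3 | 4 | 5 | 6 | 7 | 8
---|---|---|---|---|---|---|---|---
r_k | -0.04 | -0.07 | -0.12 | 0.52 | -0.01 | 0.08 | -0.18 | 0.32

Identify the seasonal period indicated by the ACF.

4

The largest autocorrelation is r_4 = 0.52, with a weaker echo at lag 8 (0.32); the remaining lags stay at or below 0.08.
The dominant spike at lag 4 indicates a seasonal period of 4.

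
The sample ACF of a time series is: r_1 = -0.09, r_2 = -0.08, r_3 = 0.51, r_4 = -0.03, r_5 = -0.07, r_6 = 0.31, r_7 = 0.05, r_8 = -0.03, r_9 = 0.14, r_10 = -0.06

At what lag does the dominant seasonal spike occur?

The largest autocorrelation is r_3 = 0.51, with a weaker echo at lag 6 (0.31); the remaining lags stay at or below 0.14.
The dominant spike at lag 3 indicates a seasonal period of 3.

3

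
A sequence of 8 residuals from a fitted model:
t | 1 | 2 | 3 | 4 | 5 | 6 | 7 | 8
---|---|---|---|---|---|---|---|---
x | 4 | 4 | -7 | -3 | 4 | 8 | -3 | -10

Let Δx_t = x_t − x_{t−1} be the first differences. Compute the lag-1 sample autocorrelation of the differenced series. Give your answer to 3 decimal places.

First differences Δx: 0, -11, 4, 7, 4, -11, -7
Mean of differences = -2.0000
Numerator Σ(Δx_t−Δx̄)(Δx_{t+1}−Δx̄) = 27.0000
Denominator Σ(Δx_t−Δx̄)² = 344.0000
r_1(Δx) = 27.0000 / 344.0000 = 0.078

0.078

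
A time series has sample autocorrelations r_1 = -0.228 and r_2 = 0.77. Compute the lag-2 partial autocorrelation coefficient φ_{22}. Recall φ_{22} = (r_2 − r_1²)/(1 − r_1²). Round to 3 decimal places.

0.757

φ_{22} = (r_2 − r_1²) / (1 − r_1²)
r_1² = (-0.228)² = 0.051984
Numerator = 0.77 − 0.0520 = 0.7180; denominator = 1 − 0.0520 = 0.9480
φ_{22} = 0.7180 / 0.9480 = 0.757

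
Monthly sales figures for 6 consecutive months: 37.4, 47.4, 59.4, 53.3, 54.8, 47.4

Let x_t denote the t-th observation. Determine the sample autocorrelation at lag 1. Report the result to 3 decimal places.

0.147

Mean x̄ = (37.4 + 47.4 + 59.4 + 53.3 + 54.8 + 47.4)/6 = 49.9500
Deviations from mean: -12.5500, -2.5500, 9.4500, 3.3500, 4.8500, -2.5500
Numerator Σ_{t=1}^{5}(x_t−x̄)(x_{t+1}−x̄) = 43.4425
Denominator Σ(x_t−x̄)² = 294.5550
r_1 = 43.4425 / 294.5550 = 0.147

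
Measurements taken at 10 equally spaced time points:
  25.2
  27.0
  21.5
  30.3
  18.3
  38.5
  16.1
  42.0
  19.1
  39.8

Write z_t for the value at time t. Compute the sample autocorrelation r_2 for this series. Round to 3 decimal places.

0.779

Mean z̄ = (25.2 + 27.0 + 21.5 + 30.3 + 18.3 + 38.5 + 16.1 + 42.0 + 19.1 + 39.8)/10 = 27.7800
Numerator Σ_{t=1}^{8}(z_t−z̄)(z_{t+2}−z̄) = 636.2572
Denominator Σ(z_t−z̄)² = 816.2960
r_2 = 636.2572 / 816.2960 = 0.779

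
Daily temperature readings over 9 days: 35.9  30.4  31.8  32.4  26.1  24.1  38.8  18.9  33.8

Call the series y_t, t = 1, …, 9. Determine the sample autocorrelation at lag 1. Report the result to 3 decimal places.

Mean ȳ = (35.9 + 30.4 + 31.8 + 32.4 + 26.1 + 24.1 + 38.8 + 18.9 + 33.8)/9 = 30.2444
Numerator Σ_{t=1}^{8}(y_t−ȳ)(y_{t+1}−ȳ) = -168.9564
Denominator Σ(y_t−ȳ)² = 308.5422
r_1 = -168.9564 / 308.5422 = -0.548

-0.548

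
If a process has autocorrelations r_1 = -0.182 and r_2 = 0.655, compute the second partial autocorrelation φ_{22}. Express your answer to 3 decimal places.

φ_{22} = (r_2 − r_1²) / (1 − r_1²)
r_1² = (-0.182)² = 0.033124
Numerator = 0.655 − 0.0331 = 0.6219; denominator = 1 − 0.0331 = 0.9669
φ_{22} = 0.6219 / 0.9669 = 0.643

0.643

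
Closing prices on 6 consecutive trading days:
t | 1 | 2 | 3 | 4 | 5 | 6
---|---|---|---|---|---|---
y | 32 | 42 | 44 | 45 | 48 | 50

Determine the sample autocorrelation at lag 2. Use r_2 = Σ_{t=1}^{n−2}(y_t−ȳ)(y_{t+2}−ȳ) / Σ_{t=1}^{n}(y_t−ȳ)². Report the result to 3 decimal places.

0.020

Mean ȳ = (32 + 42 + 44 + 45 + 48 + 50)/6 = 43.5000
Deviations from mean: -11.5000, -1.5000, 0.5000, 1.5000, 4.5000, 6.5000
Σ(y_t−ȳ)(y_{t+2}−ȳ) = (-5.7500) + (-2.2500) + (2.2500) + (9.7500) = 4.0000
Denominator Σ(y_t−ȳ)² = 199.5000
r_2 = 4.0000 / 199.5000 = 0.020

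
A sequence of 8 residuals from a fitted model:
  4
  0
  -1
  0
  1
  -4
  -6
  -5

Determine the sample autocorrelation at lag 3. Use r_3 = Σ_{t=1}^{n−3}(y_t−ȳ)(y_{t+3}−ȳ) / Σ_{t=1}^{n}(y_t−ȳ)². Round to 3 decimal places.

-0.066

Mean ȳ = (4 + 0 − 1 + 0 + 1 − 4 − 6 − 5)/8 = -1.3750
Σ(y_t−ȳ)(y_{t+3}−ȳ) = (7.3906) + (3.2656) + (-0.9844) + (-6.3594) + (-8.6094) = -5.2969
Denominator Σ(y_t−ȳ)² = 79.8750
r_3 = -5.2969 / 79.8750 = -0.066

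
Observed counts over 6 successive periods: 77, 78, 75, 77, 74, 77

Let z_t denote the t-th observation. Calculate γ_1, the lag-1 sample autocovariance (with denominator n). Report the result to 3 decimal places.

-0.852

Mean z̄ = (77 + 78 + 75 + 77 + 74 + 77)/6 = 76.3333
Deviations: 0.6667, 1.6667, -1.3333, 0.6667, -2.3333, 0.6667
Σ_{t=1}^{5}(z_t−z̄)(z_{t+1}−z̄) = -5.1111
γ_1 = -5.1111 / 6 = -0.852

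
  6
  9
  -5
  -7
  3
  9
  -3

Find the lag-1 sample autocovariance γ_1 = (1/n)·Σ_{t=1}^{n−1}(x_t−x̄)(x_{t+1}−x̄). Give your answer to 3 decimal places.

Mean x̄ = (6 + 9 − 5 − 7 + 3 + 9 − 3)/7 = 1.7143
Σ_{t=1}^{6}(x_t−x̄)(x_{t+1}−x̄) = 4.6327
γ_1 = 4.6327 / 7 = 0.662

0.662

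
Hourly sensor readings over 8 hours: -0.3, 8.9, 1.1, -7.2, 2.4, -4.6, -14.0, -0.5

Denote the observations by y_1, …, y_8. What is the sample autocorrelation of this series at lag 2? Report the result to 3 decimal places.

Mean ȳ = (-0.3 + 8.9 + 1.1 − 7.2 + 2.4 − 4.6 − 14.0 − 0.5)/8 = -1.7750
Deviations from mean: 1.4750, 10.6750, 2.8750, -5.4250, 4.1750, -2.8250, -12.2250, 1.2750
Σ(y_t−ȳ)(y_{t+2}−ȳ) = (4.2406) + (-57.9119) + (12.0031) + (15.3256) + (-51.0394) + (-3.6019) = -80.9838
Denominator Σ(y_t−ȳ)² = 330.3150
r_2 = -80.9838 / 330.3150 = -0.245

-0.245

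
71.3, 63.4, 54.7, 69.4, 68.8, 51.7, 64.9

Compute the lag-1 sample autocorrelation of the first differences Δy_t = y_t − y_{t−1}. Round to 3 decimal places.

First differences Δy: -7.9, -8.7, 14.7, -0.6, -17.1, 13.2
Mean of differences = -1.0667
Numerator Σ(Δy_t−Δȳ)(Δy_{t+1}−Δȳ) = -297.0578
Denominator Σ(Δy_t−Δȳ)² = 814.3733
r_1(Δy) = -297.0578 / 814.3733 = -0.365

-0.365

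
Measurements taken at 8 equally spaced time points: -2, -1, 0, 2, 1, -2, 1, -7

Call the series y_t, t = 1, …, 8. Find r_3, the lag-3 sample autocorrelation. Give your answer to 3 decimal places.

Mean ȳ = (-2 − 1 + 0 + 2 + 1 − 2 + 1 − 7)/8 = -1.0000
Deviations from mean: -1.0000, 0.0000, 1.0000, 3.0000, 2.0000, -1.0000, 2.0000, -6.0000
Σ(y_t−ȳ)(y_{t+3}−ȳ) = (-3.0000) + (0.0000) + (-1.0000) + (6.0000) + (-12.0000) = -10.0000
Denominator Σ(y_t−ȳ)² = 56.0000
r_3 = -10.0000 / 56.0000 = -0.179

-0.179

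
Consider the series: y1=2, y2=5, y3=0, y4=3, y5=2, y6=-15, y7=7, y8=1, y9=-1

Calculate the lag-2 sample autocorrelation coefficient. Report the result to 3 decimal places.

-0.117

Mean ȳ = (2 + 5 + 0 + 3 + 2 − 15 + 7 + 1 − 1)/9 = 0.4444
Numerator Σ_{t=1}^{7}(y_t−ȳ)(y_{t+2}−ȳ) = -37.0617
Denominator Σ(y_t−ȳ)² = 316.2222
r_2 = -37.0617 / 316.2222 = -0.117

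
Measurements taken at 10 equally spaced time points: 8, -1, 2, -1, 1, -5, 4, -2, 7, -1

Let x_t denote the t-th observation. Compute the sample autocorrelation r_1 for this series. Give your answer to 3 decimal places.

Mean x̄ = (8 − 1 + 2 − 1 + 1 − 5 + 4 − 2 + 7 − 1)/10 = 1.2000
Numerator Σ_{t=1}^{9}(x_t−x̄)(x_{t+1}−x̄) = -74.4400
Denominator Σ(x_t−x̄)² = 151.6000
r_1 = -74.4400 / 151.6000 = -0.491

-0.491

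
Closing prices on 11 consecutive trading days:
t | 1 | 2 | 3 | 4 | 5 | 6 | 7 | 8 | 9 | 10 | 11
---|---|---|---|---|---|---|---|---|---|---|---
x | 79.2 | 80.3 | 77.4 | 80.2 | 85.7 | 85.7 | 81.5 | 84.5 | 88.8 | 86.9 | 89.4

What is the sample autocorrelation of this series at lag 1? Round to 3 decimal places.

0.531

Mean x̄ = (79.2 + 80.3 + 77.4 + 80.2 + 85.7 + 85.7 + 81.5 + 84.5 + 88.8 + 86.9 + 89.4)/11 = 83.6000
Numerator Σ_{t=1}^{10}(x_t−x̄)(x_{t+1}−x̄) = 88.0100
Denominator Σ(x_t−x̄)² = 165.8600
r_1 = 88.0100 / 165.8600 = 0.531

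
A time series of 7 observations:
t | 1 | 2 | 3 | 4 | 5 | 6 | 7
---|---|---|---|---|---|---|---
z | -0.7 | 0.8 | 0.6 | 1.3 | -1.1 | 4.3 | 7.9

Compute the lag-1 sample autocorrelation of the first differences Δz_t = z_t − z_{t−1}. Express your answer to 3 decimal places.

-0.071

First differences Δz: 1.5, -0.2, 0.7, -2.4, 5.4, 3.6
Mean of differences = 1.4333
Numerator Σ(Δz_t−Δz̄)(Δz_{t+1}−Δz̄) = -2.7111
Denominator Σ(Δz_t−Δz̄)² = 38.3333
r_1(Δz) = -2.7111 / 38.3333 = -0.071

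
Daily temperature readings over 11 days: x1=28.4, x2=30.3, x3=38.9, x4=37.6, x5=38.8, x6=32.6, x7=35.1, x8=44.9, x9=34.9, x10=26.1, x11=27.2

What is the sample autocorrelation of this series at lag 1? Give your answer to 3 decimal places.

0.287

Mean x̄ = (28.4 + 30.3 + 38.9 + 37.6 + 38.8 + 32.6 + 35.1 + 44.9 + 34.9 + 26.1 + 27.2)/11 = 34.0727
Numerator Σ_{t=1}^{10}(x_t−x̄)(x_{t+1}−x̄) = 96.6947
Denominator Σ(x_t−x̄)² = 336.4418
r_1 = 96.6947 / 336.4418 = 0.287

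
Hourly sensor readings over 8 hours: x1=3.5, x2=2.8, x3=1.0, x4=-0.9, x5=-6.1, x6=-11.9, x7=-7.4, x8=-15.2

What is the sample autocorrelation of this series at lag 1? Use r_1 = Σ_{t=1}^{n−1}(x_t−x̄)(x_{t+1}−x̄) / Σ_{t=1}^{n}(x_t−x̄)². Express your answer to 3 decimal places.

0.517

Mean x̄ = (3.5 + 2.8 + 1.0 − 0.9 − 6.1 − 11.9 − 7.4 − 15.2)/8 = -4.2750
Deviations from mean: 7.7750, 7.0750, 5.2750, 3.3750, -1.8250, -7.6250, -3.1250, -10.9250
Σ(x_t−x̄)(x_{t+1}−x̄) = (55.0081) + (37.3206) + (17.8031) + (-6.1594) + (13.9156) + (23.8281) + (34.1406) = 175.8569
Denominator Σ(x_t−x̄)² = 340.3150
r_1 = 175.8569 / 340.3150 = 0.517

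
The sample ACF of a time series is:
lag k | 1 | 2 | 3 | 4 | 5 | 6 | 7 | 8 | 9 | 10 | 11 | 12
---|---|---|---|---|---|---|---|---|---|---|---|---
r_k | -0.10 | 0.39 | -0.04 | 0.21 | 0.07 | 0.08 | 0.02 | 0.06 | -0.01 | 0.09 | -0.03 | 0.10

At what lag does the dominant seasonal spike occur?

2

The largest autocorrelation is r_2 = 0.39, with a weaker echo at lag 4 (0.21); the remaining lags stay at or below 0.10.
The dominant spike at lag 2 indicates a seasonal period of 2.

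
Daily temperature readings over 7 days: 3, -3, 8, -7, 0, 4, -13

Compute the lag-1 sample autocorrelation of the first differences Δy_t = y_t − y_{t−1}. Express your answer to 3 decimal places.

-0.526

First differences Δy: -6, 11, -15, 7, 4, -17
Mean of differences = -2.6667
Numerator Σ(Δy_t−Δȳ)(Δy_{t+1}−Δȳ) = -364.4444
Denominator Σ(Δy_t−Δȳ)² = 693.3333
r_1(Δy) = -364.4444 / 693.3333 = -0.526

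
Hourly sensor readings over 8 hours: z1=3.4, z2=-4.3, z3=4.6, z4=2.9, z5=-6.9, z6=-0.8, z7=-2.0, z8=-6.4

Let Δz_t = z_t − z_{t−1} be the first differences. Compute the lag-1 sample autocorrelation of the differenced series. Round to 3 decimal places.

First differences Δz: -7.7, 8.9, -1.7, -9.8, 6.1, -1.2, -4.4
Mean of differences = -1.4000
Numerator Σ(Δz_t−Δz̄)(Δz_{t+1}−Δz̄) = -127.5600
Denominator Σ(Δz_t−Δz̄)² = 281.7200
r_1(Δz) = -127.5600 / 281.7200 = -0.453

-0.453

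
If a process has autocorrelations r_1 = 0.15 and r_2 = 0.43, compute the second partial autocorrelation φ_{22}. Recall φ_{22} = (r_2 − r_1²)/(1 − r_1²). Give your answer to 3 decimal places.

φ_{22} = (r_2 − r_1²) / (1 − r_1²)
r_1² = (0.15)² = 0.0225
Numerator = 0.43 − 0.0225 = 0.4075; denominator = 1 − 0.0225 = 0.9775
φ_{22} = 0.4075 / 0.9775 = 0.417

0.417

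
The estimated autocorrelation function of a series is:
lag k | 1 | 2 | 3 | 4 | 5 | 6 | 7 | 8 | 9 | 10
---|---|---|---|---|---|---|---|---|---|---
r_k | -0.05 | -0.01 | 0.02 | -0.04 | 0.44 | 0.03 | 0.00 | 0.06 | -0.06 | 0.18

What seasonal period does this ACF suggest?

The largest autocorrelation is r_5 = 0.44, with a weaker echo at lag 10 (0.18); the remaining lags stay at or below 0.06.
The dominant spike at lag 5 indicates a seasonal period of 5.

5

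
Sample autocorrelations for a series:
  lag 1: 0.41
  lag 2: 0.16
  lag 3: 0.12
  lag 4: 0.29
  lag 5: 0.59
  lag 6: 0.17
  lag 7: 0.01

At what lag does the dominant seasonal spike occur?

The largest autocorrelation is r_5 = 0.59; the remaining lags stay at or below 0.41. The elevated value at lag 1 (0.41), dropping to 0.16 at lag 2, reflects decaying short-term dependence rather than seasonality.
The dominant spike at lag 5 indicates a seasonal period of 5.

5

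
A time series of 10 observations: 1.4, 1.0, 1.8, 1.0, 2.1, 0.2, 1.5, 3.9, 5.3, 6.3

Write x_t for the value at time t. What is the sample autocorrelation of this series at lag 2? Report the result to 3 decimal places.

0.169

Mean x̄ = (1.4 + 1.0 + 1.8 + 1.0 + 2.1 + 0.2 + 1.5 + 3.9 + 5.3 + 6.3)/10 = 2.4500
Numerator Σ_{t=1}^{8}(x_t−x̄)(x_{t+2}−x̄) = 6.2200
Denominator Σ(x_t−x̄)² = 36.8650
r_2 = 6.2200 / 36.8650 = 0.169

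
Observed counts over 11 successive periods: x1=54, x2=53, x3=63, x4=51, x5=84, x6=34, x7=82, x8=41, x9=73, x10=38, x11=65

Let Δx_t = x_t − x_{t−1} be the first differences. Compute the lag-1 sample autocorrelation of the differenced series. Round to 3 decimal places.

First differences Δx: -1, 10, -12, 33, -50, 48, -41, 32, -35, 27
Mean of differences = 1.1000
Numerator Σ(Δx_t−Δx̄)(Δx_{t+1}−Δx̄) = -9905.7100
Denominator Σ(Δx_t−Δx̄)² = 10784.9000
r_1(Δx) = -9905.7100 / 10784.9000 = -0.918

-0.918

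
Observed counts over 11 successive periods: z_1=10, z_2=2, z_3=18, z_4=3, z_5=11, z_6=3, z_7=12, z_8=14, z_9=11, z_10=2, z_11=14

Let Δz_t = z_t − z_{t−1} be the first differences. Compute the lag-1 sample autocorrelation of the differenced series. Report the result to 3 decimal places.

-0.700

First differences Δz: -8, 16, -15, 8, -8, 9, 2, -3, -9, 12
Mean of differences = 0.4000
Numerator Σ(Δz_t−Δz̄)(Δz_{t+1}−Δz̄) = -693.1600
Denominator Σ(Δz_t−Δz̄)² = 990.4000
r_1(Δz) = -693.1600 / 990.4000 = -0.700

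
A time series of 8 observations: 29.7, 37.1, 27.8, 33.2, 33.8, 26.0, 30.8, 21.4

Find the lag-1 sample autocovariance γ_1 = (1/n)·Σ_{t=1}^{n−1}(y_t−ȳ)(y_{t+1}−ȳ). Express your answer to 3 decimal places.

Mean ȳ = (29.7 + 37.1 + 27.8 + 33.2 + 33.8 + 26.0 + 30.8 + 21.4)/8 = 29.9750
Deviations: -0.2750, 7.1250, -2.1750, 3.2250, 3.8250, -3.9750, 0.8250, -8.5750
Σ_{t=1}^{7}(y_t−ȳ)(y_{t+1}−ȳ) = -37.6931
γ_1 = -37.6931 / 8 = -4.712

-4.712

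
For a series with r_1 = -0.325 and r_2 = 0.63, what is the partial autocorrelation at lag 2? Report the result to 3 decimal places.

φ_{22} = (r_2 − r_1²) / (1 − r_1²)
r_1² = (-0.325)² = 0.105625
Numerator = 0.63 − 0.1056 = 0.5244; denominator = 1 − 0.1056 = 0.8944
φ_{22} = 0.5244 / 0.8944 = 0.586

0.586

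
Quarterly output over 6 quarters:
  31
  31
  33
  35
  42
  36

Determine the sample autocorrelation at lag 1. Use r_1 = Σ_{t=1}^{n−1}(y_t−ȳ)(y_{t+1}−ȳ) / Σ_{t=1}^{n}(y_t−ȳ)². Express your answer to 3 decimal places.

0.366

Mean ȳ = (31 + 31 + 33 + 35 + 42 + 36)/6 = 34.6667
Σ(y_t−ȳ)(y_{t+1}−ȳ) = (13.4444) + (6.1111) + (-0.5556) + (2.4444) + (9.7778) = 31.2222
Denominator Σ(y_t−ȳ)² = 85.3333
r_1 = 31.2222 / 85.3333 = 0.366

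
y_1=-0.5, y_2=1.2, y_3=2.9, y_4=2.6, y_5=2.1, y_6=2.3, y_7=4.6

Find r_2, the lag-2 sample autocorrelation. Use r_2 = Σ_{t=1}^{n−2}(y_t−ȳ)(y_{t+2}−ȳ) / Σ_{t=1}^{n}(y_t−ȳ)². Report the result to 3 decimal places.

Mean ȳ = (-0.5 + 1.2 + 2.9 + 2.6 + 2.1 + 2.3 + 4.6)/7 = 2.1714
Σ(y_t−ȳ)(y_{t+2}−ȳ) = (-1.9463) + (-0.4163) + (-0.0520) + (0.0551) + (-0.1735) = -2.5331
Denominator Σ(y_t−ȳ)² = 14.7143
r_2 = -2.5331 / 14.7143 = -0.172

-0.172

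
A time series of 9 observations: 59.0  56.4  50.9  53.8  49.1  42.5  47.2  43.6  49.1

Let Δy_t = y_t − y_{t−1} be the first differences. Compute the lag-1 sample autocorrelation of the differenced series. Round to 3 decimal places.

-0.423

First differences Δy: -2.6, -5.5, 2.9, -4.7, -6.6, 4.7, -3.6, 5.5
Mean of differences = -1.2375
Numerator Σ(Δy_t−Δȳ)(Δy_{t+1}−Δȳ) = -69.3714
Denominator Σ(Δy_t−Δȳ)² = 164.1188
r_1(Δy) = -69.3714 / 164.1188 = -0.423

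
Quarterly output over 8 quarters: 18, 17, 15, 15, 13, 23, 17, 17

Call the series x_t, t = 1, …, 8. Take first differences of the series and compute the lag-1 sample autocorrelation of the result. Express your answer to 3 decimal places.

-0.539

First differences Δx: -1, -2, 0, -2, 10, -6, 0
Mean of differences = -0.1429
Numerator Σ(Δx_t−Δx̄)(Δx_{t+1}−Δx̄) = -78.0204
Denominator Σ(Δx_t−Δx̄)² = 144.8571
r_1(Δx) = -78.0204 / 144.8571 = -0.539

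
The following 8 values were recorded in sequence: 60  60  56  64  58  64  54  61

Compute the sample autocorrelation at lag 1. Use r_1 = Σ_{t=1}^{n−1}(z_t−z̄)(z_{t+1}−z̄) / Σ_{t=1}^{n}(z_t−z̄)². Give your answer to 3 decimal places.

-0.724

Mean z̄ = (60 + 60 + 56 + 64 + 58 + 64 + 54 + 61)/8 = 59.6250
Σ(z_t−z̄)(z_{t+1}−z̄) = (0.1406) + (-1.3594) + (-15.8594) + (-7.1094) + (-7.1094) + (-24.6094) + (-7.7344) = -63.6406
Denominator Σ(z_t−z̄)² = 87.8750
r_1 = -63.6406 / 87.8750 = -0.724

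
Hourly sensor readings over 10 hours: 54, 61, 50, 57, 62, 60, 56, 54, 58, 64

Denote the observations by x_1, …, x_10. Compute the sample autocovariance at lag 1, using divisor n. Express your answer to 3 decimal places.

-2.256

Mean x̄ = (54 + 61 + 50 + 57 + 62 + 60 + 56 + 54 + 58 + 64)/10 = 57.6000
Σ_{t=1}^{9}(x_t−x̄)(x_{t+1}−x̄) = -22.5600
γ_1 = -22.5600 / 10 = -2.256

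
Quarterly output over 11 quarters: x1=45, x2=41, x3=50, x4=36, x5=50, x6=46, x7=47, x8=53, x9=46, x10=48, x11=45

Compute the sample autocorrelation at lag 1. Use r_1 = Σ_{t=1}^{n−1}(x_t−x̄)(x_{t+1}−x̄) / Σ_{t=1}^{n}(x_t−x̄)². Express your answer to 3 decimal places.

-0.424

Mean x̄ = (45 + 41 + 50 + 36 + 50 + 46 + 47 + 53 + 46 + 48 + 45)/11 = 46.0909
Numerator Σ_{t=1}^{10}(x_t−x̄)(x_{t+1}−x̄) = -90.2810
Denominator Σ(x_t−x̄)² = 212.9091
r_1 = -90.2810 / 212.9091 = -0.424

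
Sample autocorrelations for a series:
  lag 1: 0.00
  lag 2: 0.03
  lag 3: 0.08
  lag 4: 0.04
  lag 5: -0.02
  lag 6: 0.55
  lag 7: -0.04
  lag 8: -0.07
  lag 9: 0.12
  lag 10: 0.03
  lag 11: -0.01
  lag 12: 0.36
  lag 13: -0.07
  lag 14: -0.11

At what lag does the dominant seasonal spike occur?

6

The largest autocorrelation is r_6 = 0.55, with a weaker echo at lag 12 (0.36); the remaining lags stay at or below 0.12.
The dominant spike at lag 6 indicates a seasonal period of 6.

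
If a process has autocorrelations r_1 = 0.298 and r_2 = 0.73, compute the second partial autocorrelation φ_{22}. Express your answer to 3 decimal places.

φ_{22} = (r_2 − r_1²) / (1 − r_1²)
r_1² = (0.298)² = 0.088804
Numerator = 0.73 − 0.0888 = 0.6412; denominator = 1 − 0.0888 = 0.9112
φ_{22} = 0.6412 / 0.9112 = 0.704

0.704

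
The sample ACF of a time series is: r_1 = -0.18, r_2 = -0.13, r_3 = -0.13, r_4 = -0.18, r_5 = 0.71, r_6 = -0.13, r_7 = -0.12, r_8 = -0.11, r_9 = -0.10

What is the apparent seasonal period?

5

The largest autocorrelation is r_5 = 0.71; the remaining lags stay at or below -0.10.
The dominant spike at lag 5 indicates a seasonal period of 5.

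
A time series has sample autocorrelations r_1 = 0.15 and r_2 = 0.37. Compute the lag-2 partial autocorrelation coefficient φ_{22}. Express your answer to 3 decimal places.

φ_{22} = (r_2 − r_1²) / (1 − r_1²)
r_1² = (0.15)² = 0.0225
Numerator = 0.37 − 0.0225 = 0.3475; denominator = 1 − 0.0225 = 0.9775
φ_{22} = 0.3475 / 0.9775 = 0.355

0.355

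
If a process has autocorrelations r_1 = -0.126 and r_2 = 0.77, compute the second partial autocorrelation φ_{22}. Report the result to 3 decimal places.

φ_{22} = (r_2 − r_1²) / (1 − r_1²)
r_1² = (-0.126)² = 0.015876
Numerator = 0.77 − 0.0159 = 0.7541; denominator = 1 − 0.0159 = 0.9841
φ_{22} = 0.7541 / 0.9841 = 0.766

0.766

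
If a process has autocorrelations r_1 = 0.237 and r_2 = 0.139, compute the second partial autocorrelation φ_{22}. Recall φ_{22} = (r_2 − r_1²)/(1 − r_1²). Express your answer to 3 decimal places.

φ_{22} = (r_2 − r_1²) / (1 − r_1²)
r_1² = (0.237)² = 0.056169
Numerator = 0.139 − 0.0562 = 0.0828; denominator = 1 − 0.0562 = 0.9438
φ_{22} = 0.0828 / 0.9438 = 0.088

0.088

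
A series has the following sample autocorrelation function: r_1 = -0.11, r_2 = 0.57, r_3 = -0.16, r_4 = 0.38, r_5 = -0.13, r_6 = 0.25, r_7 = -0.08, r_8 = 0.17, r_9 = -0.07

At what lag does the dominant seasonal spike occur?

2

The largest autocorrelation is r_2 = 0.57, with weaker echoes at lags 4 (0.38), 6 (0.25) and 8 (0.17); the remaining lags stay at or below -0.07.
The dominant spike at lag 2 indicates a seasonal period of 2.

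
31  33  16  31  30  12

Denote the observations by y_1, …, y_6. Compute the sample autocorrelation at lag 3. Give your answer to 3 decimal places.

Mean ȳ = (31 + 33 + 16 + 31 + 30 + 12)/6 = 25.5000
Deviations from mean: 5.5000, 7.5000, -9.5000, 5.5000, 4.5000, -13.5000
Σ(y_t−ȳ)(y_{t+3}−ȳ) = (30.2500) + (33.7500) + (128.2500) = 192.2500
Denominator Σ(y_t−ȳ)² = 409.5000
r_3 = 192.2500 / 409.5000 = 0.469

0.469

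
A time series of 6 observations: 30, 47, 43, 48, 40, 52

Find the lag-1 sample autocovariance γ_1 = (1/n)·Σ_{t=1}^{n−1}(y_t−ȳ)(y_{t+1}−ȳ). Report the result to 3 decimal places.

Mean ȳ = (30 + 47 + 43 + 48 + 40 + 52)/6 = 43.3333
Σ_{t=1}^{5}(y_t−ȳ)(y_{t+1}−ȳ) = -96.1111
γ_1 = -96.1111 / 6 = -16.019

-16.019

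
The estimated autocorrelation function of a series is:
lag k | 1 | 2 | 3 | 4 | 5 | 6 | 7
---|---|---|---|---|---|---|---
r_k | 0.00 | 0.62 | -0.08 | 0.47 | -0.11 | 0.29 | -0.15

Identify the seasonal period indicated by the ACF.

The largest autocorrelation is r_2 = 0.62, with weaker echoes at lags 4 (0.47) and 6 (0.29); the remaining lags stay at or below 0.00.
The dominant spike at lag 2 indicates a seasonal period of 2.

2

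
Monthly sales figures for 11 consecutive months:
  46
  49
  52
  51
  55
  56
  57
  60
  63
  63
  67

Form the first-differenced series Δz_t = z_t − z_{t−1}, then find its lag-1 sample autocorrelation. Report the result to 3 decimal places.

First differences Δz: 3, 3, -1, 4, 1, 1, 3, 3, 0, 4
Mean of differences = 2.1000
Numerator Σ(Δz_t−Δz̄)(Δz_{t+1}−Δz̄) = -14.8100
Denominator Σ(Δz_t−Δz̄)² = 26.9000
r_1(Δz) = -14.8100 / 26.9000 = -0.551

-0.551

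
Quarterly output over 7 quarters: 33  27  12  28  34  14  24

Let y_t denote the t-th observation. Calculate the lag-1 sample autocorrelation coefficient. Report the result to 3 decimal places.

-0.256

Mean ȳ = (33 + 27 + 12 + 28 + 34 + 14 + 24)/7 = 24.5714
Deviations from mean: 8.4286, 2.4286, -12.5714, 3.4286, 9.4286, -10.5714, -0.5714
Σ(y_t−ȳ)(y_{t+1}−ȳ) = (20.4694) + (-30.5306) + (-43.1020) + (32.3265) + (-99.6735) + (6.0408) = -114.4694
Denominator Σ(y_t−ȳ)² = 447.7143
r_1 = -114.4694 / 447.7143 = -0.256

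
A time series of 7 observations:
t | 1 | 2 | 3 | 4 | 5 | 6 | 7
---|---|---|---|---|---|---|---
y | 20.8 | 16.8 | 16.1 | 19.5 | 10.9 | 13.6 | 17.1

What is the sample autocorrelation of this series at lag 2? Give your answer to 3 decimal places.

Mean ȳ = (20.8 + 16.8 + 16.1 + 19.5 + 10.9 + 13.6 + 17.1)/7 = 16.4000
Numerator Σ_{t=1}^{5}(y_t−ȳ)(y_{t+2}−ȳ) = -10.9600
Denominator Σ(y_t−ȳ)² = 67.8000
r_2 = -10.9600 / 67.8000 = -0.162

-0.162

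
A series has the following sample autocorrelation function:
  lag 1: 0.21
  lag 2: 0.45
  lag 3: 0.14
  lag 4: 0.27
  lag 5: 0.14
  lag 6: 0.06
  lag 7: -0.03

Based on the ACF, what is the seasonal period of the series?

The largest autocorrelation is r_2 = 0.45, with a weaker echo at lag 4 (0.27); the remaining lags stay at or below 0.21.
The dominant spike at lag 2 indicates a seasonal period of 2.

2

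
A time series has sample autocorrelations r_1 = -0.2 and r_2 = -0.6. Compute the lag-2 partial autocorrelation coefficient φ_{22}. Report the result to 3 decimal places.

-0.667

φ_{22} = (r_2 − r_1²) / (1 − r_1²)
r_1² = (-0.2)² = 0.04
Numerator = -0.6 − 0.0400 = -0.6400; denominator = 1 − 0.0400 = 0.9600
φ_{22} = -0.6400 / 0.9600 = -0.667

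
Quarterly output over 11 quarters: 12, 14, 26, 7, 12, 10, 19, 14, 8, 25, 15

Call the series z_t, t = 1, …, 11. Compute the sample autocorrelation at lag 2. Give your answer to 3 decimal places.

Mean z̄ = (12 + 14 + 26 + 7 + 12 + 10 + 19 + 14 + 8 + 25 + 15)/11 = 14.7273
Numerator Σ_{t=1}^{9}(z_t−z̄)(z_{t+2}−z̄) = -65.6033
Denominator Σ(z_t−z̄)² = 394.1818
r_2 = -65.6033 / 394.1818 = -0.166

-0.166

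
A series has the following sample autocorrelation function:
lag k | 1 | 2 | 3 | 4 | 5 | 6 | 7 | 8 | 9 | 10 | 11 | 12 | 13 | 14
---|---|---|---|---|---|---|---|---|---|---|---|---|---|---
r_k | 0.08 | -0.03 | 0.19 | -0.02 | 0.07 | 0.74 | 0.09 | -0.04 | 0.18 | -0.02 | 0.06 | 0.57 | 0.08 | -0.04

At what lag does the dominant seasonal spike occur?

6

The largest autocorrelation is r_6 = 0.74, with a weaker echo at lag 12 (0.57); the remaining lags stay at or below 0.19.
The dominant spike at lag 6 indicates a seasonal period of 6.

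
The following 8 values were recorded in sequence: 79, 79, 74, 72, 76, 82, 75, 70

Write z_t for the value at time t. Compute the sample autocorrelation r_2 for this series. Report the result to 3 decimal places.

-0.704

Mean z̄ = (79 + 79 + 74 + 72 + 76 + 82 + 75 + 70)/8 = 75.8750
Deviations from mean: 3.1250, 3.1250, -1.8750, -3.8750, 0.1250, 6.1250, -0.8750, -5.8750
Σ(z_t−z̄)(z_{t+2}−z̄) = (-5.8594) + (-12.1094) + (-0.2344) + (-23.7344) + (-0.1094) + (-35.9844) = -78.0313
Denominator Σ(z_t−z̄)² = 110.8750
r_2 = -78.0313 / 110.8750 = -0.704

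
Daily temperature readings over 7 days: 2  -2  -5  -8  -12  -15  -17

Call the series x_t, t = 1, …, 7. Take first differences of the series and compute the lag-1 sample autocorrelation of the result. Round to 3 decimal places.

First differences Δx: -4, -3, -3, -4, -3, -2
Mean of differences = -3.1667
Numerator Σ(Δx_t−Δx̄)(Δx_{t+1}−Δx̄) = -0.1944
Denominator Σ(Δx_t−Δx̄)² = 2.8333
r_1(Δx) = -0.1944 / 2.8333 = -0.069

-0.069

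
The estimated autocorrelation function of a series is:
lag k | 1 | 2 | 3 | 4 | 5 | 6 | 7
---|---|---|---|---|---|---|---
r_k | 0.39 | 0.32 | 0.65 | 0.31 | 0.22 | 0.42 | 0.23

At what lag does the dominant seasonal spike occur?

The largest autocorrelation is r_3 = 0.65, with a weaker echo at lag 6 (0.42); the remaining lags stay at or below 0.39. The elevated value at lag 1 (0.39), dropping to 0.32 at lag 2, reflects decaying short-term dependence rather than seasonality.
The dominant spike at lag 3 indicates a seasonal period of 3.

3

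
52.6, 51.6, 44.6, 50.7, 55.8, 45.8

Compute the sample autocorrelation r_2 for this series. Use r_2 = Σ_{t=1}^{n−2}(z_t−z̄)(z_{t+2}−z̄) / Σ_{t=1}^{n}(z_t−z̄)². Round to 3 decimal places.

-0.515

Mean z̄ = (52.6 + 51.6 + 44.6 + 50.7 + 55.8 + 45.8)/6 = 50.1833
Numerator Σ_{t=1}^{4}(z_t−z̄)(z_{t+2}−z̄) = -46.3856
Denominator Σ(z_t−z̄)² = 90.0483
r_2 = -46.3856 / 90.0483 = -0.515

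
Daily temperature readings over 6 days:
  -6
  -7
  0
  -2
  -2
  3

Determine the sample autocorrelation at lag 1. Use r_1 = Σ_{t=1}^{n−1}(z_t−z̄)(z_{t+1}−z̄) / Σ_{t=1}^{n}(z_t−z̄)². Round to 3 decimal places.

Mean z̄ = (-6 − 7 + 0 − 2 − 2 + 3)/6 = -2.3333
Σ(z_t−z̄)(z_{t+1}−z̄) = (17.1111) + (-10.8889) + (0.7778) + (0.1111) + (1.7778) = 8.8889
Denominator Σ(z_t−z̄)² = 69.3333
r_1 = 8.8889 / 69.3333 = 0.128

0.128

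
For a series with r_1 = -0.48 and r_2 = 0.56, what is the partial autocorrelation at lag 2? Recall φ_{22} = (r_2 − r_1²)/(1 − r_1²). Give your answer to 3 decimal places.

0.428

φ_{22} = (r_2 − r_1²) / (1 − r_1²)
r_1² = (-0.48)² = 0.2304
Numerator = 0.56 − 0.2304 = 0.3296; denominator = 1 − 0.2304 = 0.7696
φ_{22} = 0.3296 / 0.7696 = 0.428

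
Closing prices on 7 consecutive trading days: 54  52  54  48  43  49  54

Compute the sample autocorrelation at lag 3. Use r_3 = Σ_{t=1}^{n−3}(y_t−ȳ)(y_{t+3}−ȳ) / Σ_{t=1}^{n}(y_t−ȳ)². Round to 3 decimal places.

-0.326

Mean ȳ = (54 + 52 + 54 + 48 + 43 + 49 + 54)/7 = 50.5714
Deviations from mean: 3.4286, 1.4286, 3.4286, -2.5714, -7.5714, -1.5714, 3.4286
Numerator Σ_{t=1}^{4}(y_t−ȳ)(y_{t+3}−ȳ) = -33.8367
Denominator Σ(y_t−ȳ)² = 103.7143
r_3 = -33.8367 / 103.7143 = -0.326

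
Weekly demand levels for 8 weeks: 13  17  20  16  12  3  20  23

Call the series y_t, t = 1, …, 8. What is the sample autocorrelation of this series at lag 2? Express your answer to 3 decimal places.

-0.518

Mean ȳ = (13 + 17 + 20 + 16 + 12 + 3 + 20 + 23)/8 = 15.5000
Deviations from mean: -2.5000, 1.5000, 4.5000, 0.5000, -3.5000, -12.5000, 4.5000, 7.5000
Σ(y_t−ȳ)(y_{t+2}−ȳ) = (-11.2500) + (0.7500) + (-15.7500) + (-6.2500) + (-15.7500) + (-93.7500) = -142.0000
Denominator Σ(y_t−ȳ)² = 274.0000
r_2 = -142.0000 / 274.0000 = -0.518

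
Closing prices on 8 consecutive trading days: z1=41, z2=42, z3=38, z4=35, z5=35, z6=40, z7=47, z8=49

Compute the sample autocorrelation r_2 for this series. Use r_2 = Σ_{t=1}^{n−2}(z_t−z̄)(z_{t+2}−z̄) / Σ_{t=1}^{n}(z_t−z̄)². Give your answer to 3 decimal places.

Mean z̄ = (41 + 42 + 38 + 35 + 35 + 40 + 47 + 49)/8 = 40.8750
Deviations from mean: 0.1250, 1.1250, -2.8750, -5.8750, -5.8750, -0.8750, 6.1250, 8.1250
Σ(z_t−z̄)(z_{t+2}−z̄) = (-0.3594) + (-6.6094) + (16.8906) + (5.1406) + (-35.9844) + (-7.1094) = -28.0313
Denominator Σ(z_t−z̄)² = 182.8750
r_2 = -28.0313 / 182.8750 = -0.153

-0.153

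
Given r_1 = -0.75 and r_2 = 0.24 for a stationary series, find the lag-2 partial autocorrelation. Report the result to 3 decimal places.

φ_{22} = (r_2 − r_1²) / (1 − r_1²)
r_1² = (-0.75)² = 0.5625
Numerator = 0.24 − 0.5625 = -0.3225; denominator = 1 − 0.5625 = 0.4375
φ_{22} = -0.3225 / 0.4375 = -0.737

-0.737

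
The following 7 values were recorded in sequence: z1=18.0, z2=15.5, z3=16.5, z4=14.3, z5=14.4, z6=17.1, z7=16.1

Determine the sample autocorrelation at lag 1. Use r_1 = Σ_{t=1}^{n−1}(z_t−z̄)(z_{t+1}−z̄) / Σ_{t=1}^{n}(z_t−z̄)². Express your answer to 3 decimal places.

-0.095

Mean z̄ = (18.0 + 15.5 + 16.5 + 14.3 + 14.4 + 17.1 + 16.1)/7 = 15.9857
Deviations from mean: 2.0143, -0.4857, 0.5143, -1.6857, -1.5857, 1.1143, 0.1143
Numerator Σ_{t=1}^{6}(z_t−z̄)(z_{t+1}−z̄) = -1.0616
Denominator Σ(z_t−z̄)² = 11.1686
r_1 = -1.0616 / 11.1686 = -0.095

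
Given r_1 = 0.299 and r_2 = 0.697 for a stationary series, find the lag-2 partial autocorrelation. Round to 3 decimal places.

0.667

φ_{22} = (r_2 − r_1²) / (1 − r_1²)
r_1² = (0.299)² = 0.089401
Numerator = 0.697 − 0.0894 = 0.6076; denominator = 1 − 0.0894 = 0.9106
φ_{22} = 0.6076 / 0.9106 = 0.667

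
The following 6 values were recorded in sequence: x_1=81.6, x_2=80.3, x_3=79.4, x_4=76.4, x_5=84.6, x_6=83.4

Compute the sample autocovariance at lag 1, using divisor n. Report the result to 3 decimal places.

Mean x̄ = (81.6 + 80.3 + 79.4 + 76.4 + 84.6 + 83.4)/6 = 80.9500
Deviations: 0.6500, -0.6500, -1.5500, -4.5500, 3.6500, 2.4500
Σ_{t=1}^{5}(x_t−x̄)(x_{t+1}−x̄) = -0.0275
γ_1 = -0.0275 / 6 = -0.005

-0.005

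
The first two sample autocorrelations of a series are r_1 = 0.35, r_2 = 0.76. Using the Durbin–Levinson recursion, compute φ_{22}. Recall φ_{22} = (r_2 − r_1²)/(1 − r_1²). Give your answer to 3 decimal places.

φ_{22} = (r_2 − r_1²) / (1 − r_1²)
r_1² = (0.35)² = 0.1225
Numerator = 0.76 − 0.1225 = 0.6375; denominator = 1 − 0.1225 = 0.8775
φ_{22} = 0.6375 / 0.8775 = 0.726

0.726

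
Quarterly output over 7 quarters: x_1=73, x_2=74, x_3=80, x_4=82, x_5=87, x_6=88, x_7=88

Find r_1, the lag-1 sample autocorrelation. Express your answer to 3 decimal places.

Mean x̄ = (73 + 74 + 80 + 82 + 87 + 88 + 88)/7 = 81.7143
Deviations from mean: -8.7143, -7.7143, -1.7143, 0.2857, 5.2857, 6.2857, 6.2857
Numerator Σ_{t=1}^{6}(x_t−x̄)(x_{t+1}−x̄) = 154.2041
Denominator Σ(x_t−x̄)² = 245.4286
r_1 = 154.2041 / 245.4286 = 0.628

0.628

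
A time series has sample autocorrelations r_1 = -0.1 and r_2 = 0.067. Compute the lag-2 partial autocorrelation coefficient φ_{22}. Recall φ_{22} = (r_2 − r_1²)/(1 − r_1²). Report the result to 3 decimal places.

φ_{22} = (r_2 − r_1²) / (1 − r_1²)
r_1² = (-0.1)² = 0.01
Numerator = 0.067 − 0.0100 = 0.0570; denominator = 1 − 0.0100 = 0.9900
φ_{22} = 0.0570 / 0.9900 = 0.058

0.058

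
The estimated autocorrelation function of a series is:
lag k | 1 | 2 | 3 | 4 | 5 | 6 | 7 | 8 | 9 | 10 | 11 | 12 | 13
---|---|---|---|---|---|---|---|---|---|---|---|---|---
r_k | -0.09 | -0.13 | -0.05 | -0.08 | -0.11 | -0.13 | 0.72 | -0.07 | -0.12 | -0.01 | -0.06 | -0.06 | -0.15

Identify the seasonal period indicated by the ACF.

7

The largest autocorrelation is r_7 = 0.72; the remaining lags stay at or below -0.01.
The dominant spike at lag 7 indicates a seasonal period of 7.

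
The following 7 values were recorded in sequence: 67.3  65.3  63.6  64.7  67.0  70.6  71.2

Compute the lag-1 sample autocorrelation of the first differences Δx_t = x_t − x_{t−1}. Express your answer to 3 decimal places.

0.440

First differences Δx: -2.0, -1.7, 1.1, 2.3, 3.6, 0.6
Mean of differences = 0.6500
Numerator Σ(Δx_t−Δx̄)(Δx_{t+1}−Δx̄) = 10.6325
Denominator Σ(Δx_t−Δx̄)² = 24.1750
r_1(Δx) = 10.6325 / 24.1750 = 0.440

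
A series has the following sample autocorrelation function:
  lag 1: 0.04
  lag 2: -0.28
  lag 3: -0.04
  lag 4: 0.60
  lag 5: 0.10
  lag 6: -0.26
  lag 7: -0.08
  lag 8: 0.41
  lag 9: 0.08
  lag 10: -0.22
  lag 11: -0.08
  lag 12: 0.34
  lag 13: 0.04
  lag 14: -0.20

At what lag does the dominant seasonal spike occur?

4

The largest autocorrelation is r_4 = 0.60, with weaker echoes at lags 8 (0.41) and 12 (0.34); the remaining lags stay at or below 0.10.
The dominant spike at lag 4 indicates a seasonal period of 4.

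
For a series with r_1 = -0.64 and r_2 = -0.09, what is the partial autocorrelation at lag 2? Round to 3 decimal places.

φ_{22} = (r_2 − r_1²) / (1 − r_1²)
r_1² = (-0.64)² = 0.4096
Numerator = -0.09 − 0.4096 = -0.4996; denominator = 1 − 0.4096 = 0.5904
φ_{22} = -0.4996 / 0.5904 = -0.846

-0.846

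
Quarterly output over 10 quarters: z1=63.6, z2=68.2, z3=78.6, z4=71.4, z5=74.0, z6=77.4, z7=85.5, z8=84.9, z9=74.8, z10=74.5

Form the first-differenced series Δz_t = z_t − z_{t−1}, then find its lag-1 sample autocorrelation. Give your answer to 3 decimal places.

-0.041

First differences Δz: 4.6, 10.4, -7.2, 2.6, 3.4, 8.1, -0.6, -10.1, -0.3
Mean of differences = 1.2111
Numerator Σ(Δz_t−Δz̄)(Δz_{t+1}−Δz̄) = -14.6101
Denominator Σ(Δz_t−Δz̄)² = 354.3489
r_1(Δz) = -14.6101 / 354.3489 = -0.041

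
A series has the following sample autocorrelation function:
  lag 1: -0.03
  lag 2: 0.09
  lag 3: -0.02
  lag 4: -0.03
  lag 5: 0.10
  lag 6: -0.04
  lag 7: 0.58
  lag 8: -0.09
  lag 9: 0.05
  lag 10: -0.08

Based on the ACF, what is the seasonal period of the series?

The largest autocorrelation is r_7 = 0.58; the remaining lags stay at or below 0.10.
The dominant spike at lag 7 indicates a seasonal period of 7.

7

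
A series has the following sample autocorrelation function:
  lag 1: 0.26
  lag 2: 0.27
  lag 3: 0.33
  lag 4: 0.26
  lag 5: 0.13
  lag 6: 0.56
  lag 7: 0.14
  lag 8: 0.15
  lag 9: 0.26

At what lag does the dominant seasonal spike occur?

The largest autocorrelation is r_6 = 0.56; the remaining lags stay at or below 0.33.
The dominant spike at lag 6 indicates a seasonal period of 6.

6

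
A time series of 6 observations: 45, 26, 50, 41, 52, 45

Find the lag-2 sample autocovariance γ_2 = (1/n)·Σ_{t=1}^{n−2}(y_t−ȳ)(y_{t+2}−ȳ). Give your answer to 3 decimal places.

17.685

Mean ȳ = (45 + 26 + 50 + 41 + 52 + 45)/6 = 43.1667
Σ_{t=1}^{4}(y_t−ȳ)(y_{t+2}−ȳ) = 106.1111
γ_2 = 106.1111 / 6 = 17.685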